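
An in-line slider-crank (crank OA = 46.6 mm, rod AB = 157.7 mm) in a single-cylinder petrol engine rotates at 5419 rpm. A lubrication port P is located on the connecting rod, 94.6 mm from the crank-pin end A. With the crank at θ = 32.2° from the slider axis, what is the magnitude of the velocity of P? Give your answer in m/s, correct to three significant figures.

18.5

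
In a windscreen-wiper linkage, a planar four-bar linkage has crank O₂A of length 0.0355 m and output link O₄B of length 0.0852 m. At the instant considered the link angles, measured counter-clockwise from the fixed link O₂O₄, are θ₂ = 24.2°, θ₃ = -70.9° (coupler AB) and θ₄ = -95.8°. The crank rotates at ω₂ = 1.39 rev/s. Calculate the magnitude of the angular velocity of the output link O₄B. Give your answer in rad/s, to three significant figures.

8.61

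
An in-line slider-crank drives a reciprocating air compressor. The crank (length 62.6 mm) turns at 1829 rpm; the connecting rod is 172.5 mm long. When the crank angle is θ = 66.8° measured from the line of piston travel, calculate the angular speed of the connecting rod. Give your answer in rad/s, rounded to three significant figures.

ω = 191.5 rad/s (converted from 1829 rpm).
The rod makes angle φ with the slider axis where L sinφ = r sinθ; differentiating, L cosφ·φ̇ = r ω cosθ.
L cosφ = √(L² − r² sin²θ) = 0.16262 m.
|ω_rod| = r ω |cosθ| / √(L² − r² sin²θ) = 0.0626·191.5·0.39394/0.16262 = 29.045 rad/s.

29.0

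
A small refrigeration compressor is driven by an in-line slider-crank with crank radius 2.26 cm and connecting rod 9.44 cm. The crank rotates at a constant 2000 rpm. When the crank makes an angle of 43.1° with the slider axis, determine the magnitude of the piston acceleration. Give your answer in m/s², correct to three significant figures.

ω = 2π·2000/60 = 209.4 rad/s
x(θ) = r cosθ + √(L² − r² sin²θ); with ω constant, a = ω²·d²x/dθ².
d²x/dθ² = −r cosθ − r²(cos2θ)/√u − r⁴ sin²2θ/(4u^{3/2}),  u = L² − r² sin²θ = 0.00867291 m².
Substituting r = 0.0226 m, L = 0.0944 m, θ = 43.1°: d²x/dθ² = -0.016946 m.
a = ω²·d²x/dθ² = (209.4)²·(-0.016946) = -743.31 m/s²;  |a| = 743.31 m/s².

743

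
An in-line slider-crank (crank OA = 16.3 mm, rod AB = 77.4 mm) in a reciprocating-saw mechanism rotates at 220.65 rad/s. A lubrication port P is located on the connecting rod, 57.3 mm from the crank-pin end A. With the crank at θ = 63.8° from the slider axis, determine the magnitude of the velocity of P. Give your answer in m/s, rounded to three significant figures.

ω = 220.7 rad/s.  Crank-pin speed |V_A| = rω = 3.5966 m/s, perpendicular to OA.
Rod angle: sinφ = −(r/L) sinθ ⇒ φ = -10.892°; ω_rod = −rω cosθ/√(L²−r²sin²θ) = -20.892 rad/s.
V_P = V_A + ω_rod × AP, with AP = 0.0573 m along the rod.
Components: V_Px = −rω sinθ − a·ω_rod·sinφ = -3.4533 m/s;  V_Py = rω cosθ + a·ω_rod·cosφ = +0.41237 m/s.
|V_P| = √(V_Px² + V_Py²) = 3.4778 m/s.

3.48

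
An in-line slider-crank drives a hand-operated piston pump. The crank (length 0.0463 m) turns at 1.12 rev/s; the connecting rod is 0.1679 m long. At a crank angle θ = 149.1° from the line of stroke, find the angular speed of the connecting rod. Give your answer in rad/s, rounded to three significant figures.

ω = 7.037 rad/s (converted from 1.12 rev/s).
The rod makes angle φ with the slider axis where L sinφ = r sinθ; differentiating, L cosφ·φ̇ = r ω cosθ.
L cosφ = √(L² − r² sin²θ) = 0.16621 m.
|ω_rod| = r ω |cosθ| / √(L² − r² sin²θ) = 0.0463·7.037·0.85806/0.16621 = 1.6821 rad/s.

1.68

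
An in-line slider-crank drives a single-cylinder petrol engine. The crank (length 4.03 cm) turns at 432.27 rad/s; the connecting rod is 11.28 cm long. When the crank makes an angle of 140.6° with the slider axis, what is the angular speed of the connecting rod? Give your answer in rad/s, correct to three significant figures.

123

ω = 432.3 rad/s
The rod makes angle φ with the slider axis where L sinφ = r sinθ; differentiating, L cosφ·φ̇ = r ω cosθ.
L cosφ = √(L² − r² sin²θ) = 0.10986 m.
|ω_rod| = r ω |cosθ| / √(L² − r² sin²θ) = 0.0403·432.3·0.77273/0.10986 = 122.53 rad/s.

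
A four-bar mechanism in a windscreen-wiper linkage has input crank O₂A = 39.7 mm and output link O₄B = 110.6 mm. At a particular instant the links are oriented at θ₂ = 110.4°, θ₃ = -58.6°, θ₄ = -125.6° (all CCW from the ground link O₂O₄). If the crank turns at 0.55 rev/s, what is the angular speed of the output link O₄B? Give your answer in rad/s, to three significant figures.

0.257

ω₂ = 3.456 rad/s (from 0.55 rev/s).
Differentiating the loop-closure r₂e^{iθ₂}+r₃e^{iθ₃}=r₁+r₄e^{iθ₄} gives r₂ω₂e^{iθ₂}+r₃ω₃e^{iθ₃}=r₄ω₄e^{iθ₄}.
Eliminating the other unknown: ω₄ = r₂ω₂ sin(θ₂−θ₃) / [r₄ sin(θ₄−θ₃)].
Numerator sine = +0.19081; denominator sine = -0.92050.
Result = 0.0397·3.456·(+0.19081) / (0.1106·(-0.92050)) = -0.25713 rad/s; magnitude 0.25713 rad/s.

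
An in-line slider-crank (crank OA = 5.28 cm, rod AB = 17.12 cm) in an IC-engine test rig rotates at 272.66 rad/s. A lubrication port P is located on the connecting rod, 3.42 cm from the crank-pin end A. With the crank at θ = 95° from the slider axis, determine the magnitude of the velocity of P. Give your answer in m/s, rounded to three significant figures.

14.3

ω = 272.7 rad/s.  Crank-pin speed |V_A| = rω = 14.396 m/s, perpendicular to OA.
Rod angle: sinφ = −(r/L) sinθ ⇒ φ = -17.893°; ω_rod = −rω cosθ/√(L²−r²sin²θ) = +7.7016 rad/s.
V_P = V_A + ω_rod × AP, with AP = 0.0342 m along the rod.
Components: V_Px = −rω sinθ − a·ω_rod·sinφ = -14.261 m/s;  V_Py = rω cosθ + a·ω_rod·cosφ = -1.0041 m/s.
|V_P| = √(V_Px² + V_Py²) = 14.296 m/s.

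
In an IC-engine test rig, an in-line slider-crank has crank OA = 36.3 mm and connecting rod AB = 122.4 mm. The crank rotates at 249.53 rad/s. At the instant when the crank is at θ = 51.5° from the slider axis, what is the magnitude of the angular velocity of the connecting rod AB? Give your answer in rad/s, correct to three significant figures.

ω = 249.5 rad/s
The rod makes angle φ with the slider axis where L sinφ = r sinθ; differentiating, L cosφ·φ̇ = r ω cosθ.
L cosφ = √(L² − r² sin²θ) = 0.11906 m.
|ω_rod| = r ω |cosθ| / √(L² − r² sin²θ) = 0.0363·249.5·0.62251/0.11906 = 47.361 rad/s.

47.4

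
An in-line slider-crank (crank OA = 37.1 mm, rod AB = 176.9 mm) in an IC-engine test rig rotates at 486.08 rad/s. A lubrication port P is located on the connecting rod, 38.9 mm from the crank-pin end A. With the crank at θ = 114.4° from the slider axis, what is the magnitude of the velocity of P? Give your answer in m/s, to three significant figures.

17.1

ω = 486.1 rad/s.  Crank-pin speed |V_A| = rω = 18.034 m/s, perpendicular to OA.
Rod angle: sinφ = −(r/L) sinθ ⇒ φ = -11.011°; ω_rod = −rω cosθ/√(L²−r²sin²θ) = +42.903 rad/s.
V_P = V_A + ω_rod × AP, with AP = 0.0389 m along the rod.
Components: V_Px = −rω sinθ − a·ω_rod·sinφ = -16.104 m/s;  V_Py = rω cosθ + a·ω_rod·cosφ = -5.8116 m/s.
|V_P| = √(V_Px² + V_Py²) = 17.121 m/s.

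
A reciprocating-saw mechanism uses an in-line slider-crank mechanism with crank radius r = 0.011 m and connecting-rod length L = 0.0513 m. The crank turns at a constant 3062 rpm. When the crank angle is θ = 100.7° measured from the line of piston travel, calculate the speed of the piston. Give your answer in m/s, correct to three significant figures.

ω = 2π·3062/60 = 320.7 rad/s
For an in-line slider-crank, x = r cosθ + √(L² − r² sin²θ), so v = −rω sinθ·[1 + r cosθ/√(L² − r² sin²θ)].
With r = 0.011 m, L = 0.0513 m, θ = 100.7°: √(L² − r² sin²θ) = 0.050148 m.
v = −0.011·320.7·0.98261·[1 + 0.011·-0.18567/0.050148] = -3.3247 m/s.
|v| = 3.3247 m/s.

3.32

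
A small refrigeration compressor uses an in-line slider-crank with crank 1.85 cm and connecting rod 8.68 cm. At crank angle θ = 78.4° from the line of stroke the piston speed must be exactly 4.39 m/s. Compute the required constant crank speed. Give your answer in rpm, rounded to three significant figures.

2220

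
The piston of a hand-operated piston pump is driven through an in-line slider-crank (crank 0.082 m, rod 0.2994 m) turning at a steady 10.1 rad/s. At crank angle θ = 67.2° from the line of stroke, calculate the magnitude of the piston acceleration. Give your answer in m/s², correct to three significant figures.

1.61

ω = 10.1 rad/s
x(θ) = r cosθ + √(L² − r² sin²θ); with ω constant, a = ω²·d²x/dθ².
d²x/dθ² = −r cosθ − r²(cos2θ)/√u − r⁴ sin²2θ/(4u^{3/2}),  u = L² − r² sin²θ = 0.0839261 m².
Substituting r = 0.082 m, L = 0.2994 m, θ = 67.2°: d²x/dθ² = -0.015774 m.
a = ω²·d²x/dθ² = (10.1)²·(-0.015774) = -1.6091 m/s²;  |a| = 1.6091 m/s².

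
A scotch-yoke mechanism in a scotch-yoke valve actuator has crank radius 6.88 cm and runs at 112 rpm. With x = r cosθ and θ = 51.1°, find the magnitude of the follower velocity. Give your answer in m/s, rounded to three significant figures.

0.628

ω = 11.73 rad/s (from 112 rpm).
x = r cosθ ⇒ ẋ = −rω sinθ.
|v| = rω|sinθ| = 0.0688·11.73·|sin 51.1°| = 0.62799 m/s.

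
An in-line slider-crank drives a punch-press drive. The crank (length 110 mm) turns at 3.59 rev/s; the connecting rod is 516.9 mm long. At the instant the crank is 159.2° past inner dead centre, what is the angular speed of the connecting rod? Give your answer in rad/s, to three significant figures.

ω = 22.56 rad/s (converted from 3.59 rev/s).
The rod makes angle φ with the slider axis where L sinφ = r sinθ; differentiating, L cosφ·φ̇ = r ω cosθ.
L cosφ = √(L² − r² sin²θ) = 0.51542 m.
|ω_rod| = r ω |cosθ| / √(L² − r² sin²θ) = 0.11·22.56·0.93483/0.51542 = 4.5002 rad/s.

4.50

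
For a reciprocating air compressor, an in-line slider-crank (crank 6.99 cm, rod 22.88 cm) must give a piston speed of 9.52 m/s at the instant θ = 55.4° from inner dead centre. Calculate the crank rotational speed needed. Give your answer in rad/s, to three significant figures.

For an in-line slider-crank, |v_piston| = rω|sinθ|·[1 + r cosθ/√(L² − r² sin²θ)].
With r = 0.0699 m, L = 0.2288 m, θ = 55.4°: the bracketed kinematic factor |dx/dθ| = 0.06785 m.
ω = v/|dx/dθ| = 9.52/0.06785 = 140.31 rad/s.

140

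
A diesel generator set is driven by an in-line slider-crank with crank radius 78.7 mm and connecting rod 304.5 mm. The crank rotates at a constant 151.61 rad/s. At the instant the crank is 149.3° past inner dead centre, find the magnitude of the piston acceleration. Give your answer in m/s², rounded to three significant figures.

ω = 151.6 rad/s
x(θ) = r cosθ + √(L² − r² sin²θ); with ω constant, a = ω²·d²x/dθ².
d²x/dθ² = −r cosθ − r²(cos2θ)/√u − r⁴ sin²2θ/(4u^{3/2}),  u = L² − r² sin²θ = 0.0911058 m².
Substituting r = 0.0787 m, L = 0.3045 m, θ = 149.3°: d²x/dθ² = +0.057579 m.
a = ω²·d²x/dθ² = (151.6)²·(+0.057579) = +1323.5 m/s²;  |a| = 1323.5 m/s².

1320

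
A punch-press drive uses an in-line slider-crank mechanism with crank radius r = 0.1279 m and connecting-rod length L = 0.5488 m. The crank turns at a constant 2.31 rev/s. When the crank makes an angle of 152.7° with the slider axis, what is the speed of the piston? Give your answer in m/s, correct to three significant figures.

0.674

ω = 2π·2.31 = 14.51 rad/s
For an in-line slider-crank, x = r cosθ + √(L² − r² sin²θ), so v = −rω sinθ·[1 + r cosθ/√(L² − r² sin²θ)].
With r = 0.1279 m, L = 0.5488 m, θ = 152.7°: √(L² − r² sin²θ) = 0.54566 m.
v = −0.1279·14.51·0.45865·[1 + 0.1279·-0.88862/0.54566] = -0.67408 m/s.
|v| = 0.67408 m/s.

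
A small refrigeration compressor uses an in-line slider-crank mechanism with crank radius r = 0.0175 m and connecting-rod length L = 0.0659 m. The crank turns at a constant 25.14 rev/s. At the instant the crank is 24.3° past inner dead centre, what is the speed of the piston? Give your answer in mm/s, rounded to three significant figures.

1410

ω = 2π·25.1 = 158 rad/s
For an in-line slider-crank, x = r cosθ + √(L² − r² sin²θ), so v = −rω sinθ·[1 + r cosθ/√(L² − r² sin²θ)].
With r = 0.0175 m, L = 0.0659 m, θ = 24.3°: √(L² − r² sin²θ) = 0.065505 m.
v = −0.0175·158·0.41151·[1 + 0.0175·0.91140/0.065505] = -1.4145 m/s.
|v| = 1.4145 m/s = 1414.5 mm/s.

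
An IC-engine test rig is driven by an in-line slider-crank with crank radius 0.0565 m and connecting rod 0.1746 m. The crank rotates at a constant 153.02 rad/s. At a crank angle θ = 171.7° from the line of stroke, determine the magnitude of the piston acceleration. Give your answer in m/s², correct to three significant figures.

897

ω = 153 rad/s
x(θ) = r cosθ + √(L² − r² sin²θ); with ω constant, a = ω²·d²x/dθ².
d²x/dθ² = −r cosθ − r²(cos2θ)/√u − r⁴ sin²2θ/(4u^{3/2}),  u = L² − r² sin²θ = 0.0304186 m².
Substituting r = 0.0565 m, L = 0.1746 m, θ = 171.7°: d²x/dθ² = +0.038329 m.
a = ω²·d²x/dθ² = (153)²·(+0.038329) = +897.47 m/s²;  |a| = 897.47 m/s².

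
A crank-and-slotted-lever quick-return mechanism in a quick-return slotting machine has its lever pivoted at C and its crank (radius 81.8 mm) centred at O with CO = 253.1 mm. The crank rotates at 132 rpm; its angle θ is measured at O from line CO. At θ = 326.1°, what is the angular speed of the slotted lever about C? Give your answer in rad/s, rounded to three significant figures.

3.14

ω = 13.82 rad/s (from 132 rpm).
Crank pin A relative to C: A = (d + r cosθ, r sinθ); lever angle φ = atan2(r sinθ, d + r cosθ).
Differentiating tanφ: φ̇ = rω(d cosθ + r)/(d² + r² + 2dr cosθ).
d² + r² + 2dr cosθ = |CA|² = 0.105119 m²;  d cosθ + r = +0.29188 m.
|ω_lever| = |0.0818·13.82·+0.29188| / 0.105119 = 3.1396 rad/s.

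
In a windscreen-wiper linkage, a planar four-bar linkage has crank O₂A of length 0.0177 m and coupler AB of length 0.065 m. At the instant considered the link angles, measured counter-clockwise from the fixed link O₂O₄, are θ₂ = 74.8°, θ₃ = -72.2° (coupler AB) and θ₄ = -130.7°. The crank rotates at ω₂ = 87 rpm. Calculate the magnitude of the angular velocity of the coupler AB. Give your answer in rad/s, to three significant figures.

ω₂ = 9.111 rad/s (from 87 rpm).
Differentiating the loop-closure r₂e^{iθ₂}+r₃e^{iθ₃}=r₁+r₄e^{iθ₄} gives r₂ω₂e^{iθ₂}+r₃ω₃e^{iθ₃}=r₄ω₄e^{iθ₄}.
Eliminating the other unknown: ω₃ = r₂ω₂ sin(θ₄−θ₂) / [r₃ sin(θ₃−θ₄)].
Numerator sine = +0.43051; denominator sine = +0.85264.
Result = 0.0177·9.111·(+0.43051) / (0.065·(+0.85264)) = +1.2526 rad/s; magnitude 1.2526 rad/s.

1.25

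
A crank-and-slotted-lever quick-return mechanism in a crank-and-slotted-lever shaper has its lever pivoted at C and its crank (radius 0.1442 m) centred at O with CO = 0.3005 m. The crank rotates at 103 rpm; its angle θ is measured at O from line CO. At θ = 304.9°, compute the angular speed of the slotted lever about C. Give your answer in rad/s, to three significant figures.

ω = 10.79 rad/s (from 103 rpm).
Crank pin A relative to C: A = (d + r cosθ, r sinθ); lever angle φ = atan2(r sinθ, d + r cosθ).
Differentiating tanφ: φ̇ = rω(d cosθ + r)/(d² + r² + 2dr cosθ).
d² + r² + 2dr cosθ = |CA|² = 0.160678 m²;  d cosθ + r = +0.31613 m.
|ω_lever| = |0.1442·10.79·+0.31613| / 0.160678 = 3.0601 rad/s.

3.06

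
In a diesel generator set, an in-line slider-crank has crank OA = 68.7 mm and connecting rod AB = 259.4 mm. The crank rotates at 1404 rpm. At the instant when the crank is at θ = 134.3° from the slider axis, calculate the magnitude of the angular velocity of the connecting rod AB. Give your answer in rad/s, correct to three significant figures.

ω = 147 rad/s (converted from 1404 rpm).
The rod makes angle φ with the slider axis where L sinφ = r sinθ; differentiating, L cosφ·φ̇ = r ω cosθ.
L cosφ = √(L² − r² sin²θ) = 0.2547 m.
|ω_rod| = r ω |cosθ| / √(L² − r² sin²θ) = 0.0687·147·0.69842/0.2547 = 27.698 rad/s.

27.7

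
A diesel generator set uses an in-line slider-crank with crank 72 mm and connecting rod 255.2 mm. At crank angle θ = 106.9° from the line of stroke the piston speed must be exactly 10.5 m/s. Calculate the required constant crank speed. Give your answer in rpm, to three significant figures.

For an in-line slider-crank, |v_piston| = rω|sinθ|·[1 + r cosθ/√(L² − r² sin²θ)].
With r = 0.072 m, L = 0.2552 m, θ = 106.9°: the bracketed kinematic factor |dx/dθ| = 0.063023 m.
ω = v/|dx/dθ| = 10.5/0.063023 = 166.61 rad/s.
N = 60ω/(2π) = 1591 rpm.

1590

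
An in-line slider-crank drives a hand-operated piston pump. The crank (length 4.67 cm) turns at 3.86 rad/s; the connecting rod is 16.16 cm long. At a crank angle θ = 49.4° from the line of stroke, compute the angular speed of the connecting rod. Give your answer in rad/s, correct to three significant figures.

0.744

ω = 3.86 rad/s
The rod makes angle φ with the slider axis where L sinφ = r sinθ; differentiating, L cosφ·φ̇ = r ω cosθ.
L cosφ = √(L² − r² sin²θ) = 0.15766 m.
|ω_rod| = r ω |cosθ| / √(L² − r² sin²θ) = 0.0467·3.86·0.65077/0.15766 = 0.74406 rad/s.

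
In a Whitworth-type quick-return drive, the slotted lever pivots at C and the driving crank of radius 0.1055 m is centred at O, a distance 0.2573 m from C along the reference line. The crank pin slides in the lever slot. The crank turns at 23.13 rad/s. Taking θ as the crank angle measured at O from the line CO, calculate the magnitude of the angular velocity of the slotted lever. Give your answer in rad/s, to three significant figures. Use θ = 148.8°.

ω = 23.13 rad/s
Crank pin A relative to C: A = (d + r cosθ, r sinθ); lever angle φ = atan2(r sinθ, d + r cosθ).
Differentiating tanφ: φ̇ = rω(d cosθ + r)/(d² + r² + 2dr cosθ).
d² + r² + 2dr cosθ = |CA|² = 0.0308956 m²;  d cosθ + r = -0.11459 m.
|ω_lever| = |0.1055·23.13·-0.11459| / 0.0308956 = 9.0503 rad/s.

9.05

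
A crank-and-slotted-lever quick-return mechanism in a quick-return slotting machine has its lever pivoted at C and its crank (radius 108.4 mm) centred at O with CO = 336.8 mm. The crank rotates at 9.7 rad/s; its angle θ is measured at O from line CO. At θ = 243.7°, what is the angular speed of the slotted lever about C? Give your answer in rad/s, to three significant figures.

0.462

ω = 9.7 rad/s
Crank pin A relative to C: A = (d + r cosθ, r sinθ); lever angle φ = atan2(r sinθ, d + r cosθ).
Differentiating tanφ: φ̇ = rω(d cosθ + r)/(d² + r² + 2dr cosθ).
d² + r² + 2dr cosθ = |CA|² = 0.0928325 m²;  d cosθ + r = -0.040826 m.
|ω_lever| = |0.1084·9.7·-0.040826| / 0.0928325 = 0.46243 rad/s.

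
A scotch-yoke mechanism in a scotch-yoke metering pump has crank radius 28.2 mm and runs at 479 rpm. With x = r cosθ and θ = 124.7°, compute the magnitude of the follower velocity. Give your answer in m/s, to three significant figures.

ω = 50.16 rad/s (from 479 rpm).
x = r cosθ ⇒ ẋ = −rω sinθ.
|v| = rω|sinθ| = 0.0282·50.16·|sin 124.7°| = 1.163 m/s.

1.16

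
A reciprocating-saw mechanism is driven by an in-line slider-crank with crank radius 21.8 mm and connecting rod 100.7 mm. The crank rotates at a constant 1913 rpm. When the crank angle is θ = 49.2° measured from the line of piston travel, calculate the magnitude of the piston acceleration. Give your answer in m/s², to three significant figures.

ω = 2π·1913/60 = 200.3 rad/s
x(θ) = r cosθ + √(L² − r² sin²θ); with ω constant, a = ω²·d²x/dθ².
d²x/dθ² = −r cosθ − r²(cos2θ)/√u − r⁴ sin²2θ/(4u^{3/2}),  u = L² − r² sin²θ = 0.00986816 m².
Substituting r = 0.0218 m, L = 0.1007 m, θ = 49.2°: d²x/dθ² = -0.013602 m.
a = ω²·d²x/dθ² = (200.3)²·(-0.013602) = -545.87 m/s²;  |a| = 545.87 m/s².

546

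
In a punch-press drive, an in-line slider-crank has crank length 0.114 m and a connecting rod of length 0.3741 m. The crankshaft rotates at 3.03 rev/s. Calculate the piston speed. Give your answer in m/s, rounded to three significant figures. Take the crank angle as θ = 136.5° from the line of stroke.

1.16

ω = 2π·3.03 = 19.04 rad/s
For an in-line slider-crank, x = r cosθ + √(L² − r² sin²θ), so v = −rω sinθ·[1 + r cosθ/√(L² − r² sin²θ)].
With r = 0.114 m, L = 0.3741 m, θ = 136.5°: √(L² − r² sin²θ) = 0.36578 m.
v = −0.114·19.04·0.68835·[1 + 0.114·-0.72537/0.36578] = -1.1562 m/s.
|v| = 1.1562 m/s.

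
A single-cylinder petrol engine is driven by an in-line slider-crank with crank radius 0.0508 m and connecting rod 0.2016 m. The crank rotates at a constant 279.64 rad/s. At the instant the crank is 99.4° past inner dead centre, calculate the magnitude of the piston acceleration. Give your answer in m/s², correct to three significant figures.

1630

ω = 279.6 rad/s
x(θ) = r cosθ + √(L² − r² sin²θ); with ω constant, a = ω²·d²x/dθ².
d²x/dθ² = −r cosθ − r²(cos2θ)/√u − r⁴ sin²2θ/(4u^{3/2}),  u = L² − r² sin²θ = 0.0381308 m².
Substituting r = 0.0508 m, L = 0.2016 m, θ = 99.4°: d²x/dθ² = +0.020784 m.
a = ω²·d²x/dθ² = (279.6)²·(+0.020784) = +1625.3 m/s²;  |a| = 1625.3 m/s².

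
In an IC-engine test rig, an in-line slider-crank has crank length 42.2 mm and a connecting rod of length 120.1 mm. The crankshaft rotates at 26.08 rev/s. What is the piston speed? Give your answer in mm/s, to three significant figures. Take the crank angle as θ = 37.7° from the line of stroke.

5430

ω = 2π·26.1 = 163.9 rad/s
For an in-line slider-crank, x = r cosθ + √(L² − r² sin²θ), so v = −rω sinθ·[1 + r cosθ/√(L² − r² sin²θ)].
With r = 0.0422 m, L = 0.1201 m, θ = 37.7°: √(L² − r² sin²θ) = 0.11729 m.
v = −0.0422·163.9·0.61153·[1 + 0.0422·0.79122/0.11729] = -5.4326 m/s.
|v| = 5.4326 m/s = 5432.6 mm/s.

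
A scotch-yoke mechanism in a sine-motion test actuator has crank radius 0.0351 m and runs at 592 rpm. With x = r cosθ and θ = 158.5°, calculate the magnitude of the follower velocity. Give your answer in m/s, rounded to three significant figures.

ω = 61.99 rad/s (from 592 rpm).
x = r cosθ ⇒ ẋ = −rω sinθ.
|v| = rω|sinθ| = 0.0351·61.99·|sin 158.5°| = 0.7975 m/s.

0.798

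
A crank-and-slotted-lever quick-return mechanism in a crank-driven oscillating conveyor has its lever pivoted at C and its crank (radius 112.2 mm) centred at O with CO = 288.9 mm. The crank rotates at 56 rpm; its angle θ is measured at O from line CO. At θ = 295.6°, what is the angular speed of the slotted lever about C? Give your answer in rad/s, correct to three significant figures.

1.26

ω = 5.864 rad/s (from 56 rpm).
Crank pin A relative to C: A = (d + r cosθ, r sinθ); lever angle φ = atan2(r sinθ, d + r cosθ).
Differentiating tanφ: φ̇ = rω(d cosθ + r)/(d² + r² + 2dr cosθ).
d² + r² + 2dr cosθ = |CA|² = 0.124064 m²;  d cosθ + r = +0.23703 m.
|ω_lever| = |0.1122·5.864·+0.23703| / 0.124064 = 1.2571 rad/s.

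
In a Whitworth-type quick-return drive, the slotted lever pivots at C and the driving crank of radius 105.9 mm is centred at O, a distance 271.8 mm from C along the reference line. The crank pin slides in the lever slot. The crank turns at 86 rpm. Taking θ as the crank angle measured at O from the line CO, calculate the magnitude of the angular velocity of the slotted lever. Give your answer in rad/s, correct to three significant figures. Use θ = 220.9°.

ω = 9.006 rad/s (from 86 rpm).
Crank pin A relative to C: A = (d + r cosθ, r sinθ); lever angle φ = atan2(r sinθ, d + r cosθ).
Differentiating tanφ: φ̇ = rω(d cosθ + r)/(d² + r² + 2dr cosθ).
d² + r² + 2dr cosθ = |CA|² = 0.0415777 m²;  d cosθ + r = -0.099541 m.
|ω_lever| = |0.1059·9.006·-0.099541| / 0.0415777 = 2.2833 rad/s.

2.28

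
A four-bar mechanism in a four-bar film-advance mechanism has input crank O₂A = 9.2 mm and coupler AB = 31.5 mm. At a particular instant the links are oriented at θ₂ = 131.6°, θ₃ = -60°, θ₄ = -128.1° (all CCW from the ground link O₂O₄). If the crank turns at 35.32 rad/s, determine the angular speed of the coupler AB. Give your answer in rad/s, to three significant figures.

ω₂ = 35.32 rad/s
Differentiating the loop-closure r₂e^{iθ₂}+r₃e^{iθ₃}=r₁+r₄e^{iθ₄} gives r₂ω₂e^{iθ₂}+r₃ω₃e^{iθ₃}=r₄ω₄e^{iθ₄}.
Eliminating the other unknown: ω₃ = r₂ω₂ sin(θ₄−θ₂) / [r₃ sin(θ₃−θ₄)].
Numerator sine = +0.98389; denominator sine = +0.92784.
Result = 0.0092·35.32·(+0.98389) / (0.0315·(+0.92784)) = +10.939 rad/s; magnitude 10.939 rad/s.

10.9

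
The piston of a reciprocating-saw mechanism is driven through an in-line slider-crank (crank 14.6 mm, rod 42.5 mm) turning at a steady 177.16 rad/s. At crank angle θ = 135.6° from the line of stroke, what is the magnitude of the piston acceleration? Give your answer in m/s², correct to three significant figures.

319

ω = 177.2 rad/s
x(θ) = r cosθ + √(L² − r² sin²θ); with ω constant, a = ω²·d²x/dθ².
d²x/dθ² = −r cosθ − r²(cos2θ)/√u − r⁴ sin²2θ/(4u^{3/2}),  u = L² − r² sin²θ = 0.0017019 m².
Substituting r = 0.0146 m, L = 0.0425 m, θ = 135.6°: d²x/dθ² = +0.010161 m.
a = ω²·d²x/dθ² = (177.2)²·(+0.010161) = +318.92 m/s²;  |a| = 318.92 m/s².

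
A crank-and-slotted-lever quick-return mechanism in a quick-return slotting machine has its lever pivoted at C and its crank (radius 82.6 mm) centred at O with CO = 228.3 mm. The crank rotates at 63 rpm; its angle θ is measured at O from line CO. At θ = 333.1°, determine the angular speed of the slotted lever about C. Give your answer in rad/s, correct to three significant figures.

ω = 6.597 rad/s (from 63 rpm).
Crank pin A relative to C: A = (d + r cosθ, r sinθ); lever angle φ = atan2(r sinθ, d + r cosθ).
Differentiating tanφ: φ̇ = rω(d cosθ + r)/(d² + r² + 2dr cosθ).
d² + r² + 2dr cosθ = |CA|² = 0.0925779 m²;  d cosθ + r = +0.2862 m.
|ω_lever| = |0.0826·6.597·+0.2862| / 0.0925779 = 1.6846 rad/s.

1.68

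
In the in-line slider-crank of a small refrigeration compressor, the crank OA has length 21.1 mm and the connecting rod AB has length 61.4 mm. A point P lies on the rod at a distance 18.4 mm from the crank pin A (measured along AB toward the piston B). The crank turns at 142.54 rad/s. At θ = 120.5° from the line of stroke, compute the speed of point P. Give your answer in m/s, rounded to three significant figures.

ω = 142.5 rad/s.  Crank-pin speed |V_A| = rω = 3.0076 m/s, perpendicular to OA.
Rod angle: sinφ = −(r/L) sinθ ⇒ φ = -17.223°; ω_rod = −rω cosθ/√(L²−r²sin²θ) = +26.028 rad/s.
V_P = V_A + ω_rod × AP, with AP = 0.0184 m along the rod.
Components: V_Px = −rω sinθ − a·ω_rod·sinφ = -2.4496 m/s;  V_Py = rω cosθ + a·ω_rod·cosφ = -1.069 m/s.
|V_P| = √(V_Px² + V_Py²) = 2.6727 m/s.

2.67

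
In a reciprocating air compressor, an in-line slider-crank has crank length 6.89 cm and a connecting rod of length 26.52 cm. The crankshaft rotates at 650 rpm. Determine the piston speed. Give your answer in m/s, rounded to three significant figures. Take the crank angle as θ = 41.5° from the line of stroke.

ω = 2π·650/60 = 68.07 rad/s
For an in-line slider-crank, x = r cosθ + √(L² − r² sin²θ), so v = −rω sinθ·[1 + r cosθ/√(L² − r² sin²θ)].
With r = 0.0689 m, L = 0.2652 m, θ = 41.5°: √(L² − r² sin²θ) = 0.26124 m.
v = −0.0689·68.07·0.66262·[1 + 0.0689·0.74896/0.26124] = -3.7215 m/s.
|v| = 3.7215 m/s.

3.72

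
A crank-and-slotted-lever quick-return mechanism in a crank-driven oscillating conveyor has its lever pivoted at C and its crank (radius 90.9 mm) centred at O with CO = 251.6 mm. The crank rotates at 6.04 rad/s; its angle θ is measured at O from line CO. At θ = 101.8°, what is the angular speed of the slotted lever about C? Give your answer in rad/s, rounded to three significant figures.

0.348

ω = 6.04 rad/s
Crank pin A relative to C: A = (d + r cosθ, r sinθ); lever angle φ = atan2(r sinθ, d + r cosθ).
Differentiating tanφ: φ̇ = rω(d cosθ + r)/(d² + r² + 2dr cosθ).
d² + r² + 2dr cosθ = |CA|² = 0.0622115 m²;  d cosθ + r = +0.039449 m.
|ω_lever| = |0.0909·6.04·+0.039449| / 0.0622115 = 0.34815 rad/s.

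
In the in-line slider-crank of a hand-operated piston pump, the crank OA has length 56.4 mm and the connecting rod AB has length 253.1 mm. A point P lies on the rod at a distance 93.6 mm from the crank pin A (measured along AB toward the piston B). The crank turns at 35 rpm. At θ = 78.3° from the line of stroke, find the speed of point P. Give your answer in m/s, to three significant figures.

0.208

ω = 3.665 rad/s.  Crank-pin speed |V_A| = rω = 0.20672 m/s, perpendicular to OA.
Rod angle: sinφ = −(r/L) sinθ ⇒ φ = -12.604°; ω_rod = −rω cosθ/√(L²−r²sin²θ) = -0.16971 rad/s.
V_P = V_A + ω_rod × AP, with AP = 0.0936 m along the rod.
Components: V_Px = −rω sinθ − a·ω_rod·sinφ = -0.20589 m/s;  V_Py = rω cosθ + a·ω_rod·cosφ = +0.026417 m/s.
|V_P| = √(V_Px² + V_Py²) = 0.20758 m/s.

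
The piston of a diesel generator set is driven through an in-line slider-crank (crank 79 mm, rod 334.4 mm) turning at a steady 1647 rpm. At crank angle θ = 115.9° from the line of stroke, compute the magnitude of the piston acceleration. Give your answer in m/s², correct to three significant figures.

ω = 2π·1647/60 = 172.5 rad/s
x(θ) = r cosθ + √(L² − r² sin²θ); with ω constant, a = ω²·d²x/dθ².
d²x/dθ² = −r cosθ − r²(cos2θ)/√u − r⁴ sin²2θ/(4u^{3/2}),  u = L² − r² sin²θ = 0.106773 m².
Substituting r = 0.079 m, L = 0.3344 m, θ = 115.9°: d²x/dθ² = +0.046146 m.
a = ω²·d²x/dθ² = (172.5)²·(+0.046146) = +1372.7 m/s²;  |a| = 1372.7 m/s².

1370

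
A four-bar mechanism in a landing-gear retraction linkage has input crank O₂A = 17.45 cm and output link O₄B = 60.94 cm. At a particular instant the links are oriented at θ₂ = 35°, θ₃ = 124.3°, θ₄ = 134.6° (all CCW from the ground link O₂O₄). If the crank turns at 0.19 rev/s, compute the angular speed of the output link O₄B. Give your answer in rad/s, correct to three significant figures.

1.91

ω₂ = 1.194 rad/s (from 0.19 rev/s).
Differentiating the loop-closure r₂e^{iθ₂}+r₃e^{iθ₃}=r₁+r₄e^{iθ₄} gives r₂ω₂e^{iθ₂}+r₃ω₃e^{iθ₃}=r₄ω₄e^{iθ₄}.
Eliminating the other unknown: ω₄ = r₂ω₂ sin(θ₂−θ₃) / [r₄ sin(θ₄−θ₃)].
Numerator sine = -0.99993; denominator sine = +0.17880.
Result = 0.1745·1.194·(-0.99993) / (0.6094·(+0.17880)) = -1.9117 rad/s; magnitude 1.9117 rad/s.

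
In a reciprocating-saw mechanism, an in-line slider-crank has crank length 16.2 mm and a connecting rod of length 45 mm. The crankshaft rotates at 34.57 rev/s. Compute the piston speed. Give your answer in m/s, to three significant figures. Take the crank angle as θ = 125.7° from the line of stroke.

2.23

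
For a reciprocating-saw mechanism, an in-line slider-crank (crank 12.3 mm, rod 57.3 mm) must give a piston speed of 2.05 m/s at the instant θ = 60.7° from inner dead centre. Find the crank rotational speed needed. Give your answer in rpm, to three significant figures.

1650

For an in-line slider-crank, |v_piston| = rω|sinθ|·[1 + r cosθ/√(L² − r² sin²θ)].
With r = 0.0123 m, L = 0.0573 m, θ = 60.7°: the bracketed kinematic factor |dx/dθ| = 0.011874 m.
ω = v/|dx/dθ| = 2.05/0.011874 = 172.65 rad/s.
N = 60ω/(2π) = 1648.7 rpm.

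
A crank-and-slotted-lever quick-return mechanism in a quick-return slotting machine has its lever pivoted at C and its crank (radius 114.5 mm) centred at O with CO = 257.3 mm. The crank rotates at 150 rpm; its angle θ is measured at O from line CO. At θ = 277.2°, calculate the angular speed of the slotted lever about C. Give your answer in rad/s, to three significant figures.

ω = 15.71 rad/s (from 150 rpm).
Crank pin A relative to C: A = (d + r cosθ, r sinθ); lever angle φ = atan2(r sinθ, d + r cosθ).
Differentiating tanφ: φ̇ = rω(d cosθ + r)/(d² + r² + 2dr cosθ).
d² + r² + 2dr cosθ = |CA|² = 0.0866984 m²;  d cosθ + r = +0.14675 m.
|ω_lever| = |0.1145·15.71·+0.14675| / 0.0866984 = 3.0443 rad/s.

3.04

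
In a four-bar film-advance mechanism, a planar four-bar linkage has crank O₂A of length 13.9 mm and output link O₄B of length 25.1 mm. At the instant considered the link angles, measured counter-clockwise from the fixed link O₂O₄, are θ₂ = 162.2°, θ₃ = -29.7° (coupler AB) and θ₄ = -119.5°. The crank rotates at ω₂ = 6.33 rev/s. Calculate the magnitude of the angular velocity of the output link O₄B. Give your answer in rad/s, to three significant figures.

4.54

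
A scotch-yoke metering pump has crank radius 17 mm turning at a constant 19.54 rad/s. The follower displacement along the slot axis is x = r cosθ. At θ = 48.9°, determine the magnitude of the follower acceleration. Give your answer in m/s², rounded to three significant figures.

4.27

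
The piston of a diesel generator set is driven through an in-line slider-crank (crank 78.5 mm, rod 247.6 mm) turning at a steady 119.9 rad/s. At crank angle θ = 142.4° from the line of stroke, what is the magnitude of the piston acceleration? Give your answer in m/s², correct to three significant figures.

792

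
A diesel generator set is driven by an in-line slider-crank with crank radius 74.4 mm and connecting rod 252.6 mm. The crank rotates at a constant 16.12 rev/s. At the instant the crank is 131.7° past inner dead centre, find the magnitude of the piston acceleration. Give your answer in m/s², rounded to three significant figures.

ω = 2π·16.1 = 101.3 rad/s
x(θ) = r cosθ + √(L² − r² sin²θ); with ω constant, a = ω²·d²x/dθ².
d²x/dθ² = −r cosθ − r²(cos2θ)/√u − r⁴ sin²2θ/(4u^{3/2}),  u = L² − r² sin²θ = 0.060721 m².
Substituting r = 0.0744 m, L = 0.2526 m, θ = 131.7°: d²x/dθ² = +0.05157 m.
a = ω²·d²x/dθ² = (101.3)²·(+0.05157) = +529.04 m/s²;  |a| = 529.04 m/s².

529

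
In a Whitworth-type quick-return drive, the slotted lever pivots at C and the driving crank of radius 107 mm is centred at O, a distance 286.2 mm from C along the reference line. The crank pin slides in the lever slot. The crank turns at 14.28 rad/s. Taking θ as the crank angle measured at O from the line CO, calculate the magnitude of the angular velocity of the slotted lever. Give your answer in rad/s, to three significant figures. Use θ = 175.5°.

ω = 14.28 rad/s
Crank pin A relative to C: A = (d + r cosθ, r sinθ); lever angle φ = atan2(r sinθ, d + r cosθ).
Differentiating tanφ: φ̇ = rω(d cosθ + r)/(d² + r² + 2dr cosθ).
d² + r² + 2dr cosθ = |CA|² = 0.0323014 m²;  d cosθ + r = -0.17832 m.
|ω_lever| = |0.107·14.28·-0.17832| / 0.0323014 = 8.435 rad/s.

8.43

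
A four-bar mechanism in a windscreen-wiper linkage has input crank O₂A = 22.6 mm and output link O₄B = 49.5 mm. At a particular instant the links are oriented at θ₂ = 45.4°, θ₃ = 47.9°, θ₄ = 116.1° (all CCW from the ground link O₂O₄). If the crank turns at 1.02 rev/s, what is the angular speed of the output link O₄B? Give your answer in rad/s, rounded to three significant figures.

0.137

ω₂ = 6.409 rad/s (from 1.02 rev/s).
Differentiating the loop-closure r₂e^{iθ₂}+r₃e^{iθ₃}=r₁+r₄e^{iθ₄} gives r₂ω₂e^{iθ₂}+r₃ω₃e^{iθ₃}=r₄ω₄e^{iθ₄}.
Eliminating the other unknown: ω₄ = r₂ω₂ sin(θ₂−θ₃) / [r₄ sin(θ₄−θ₃)].
Numerator sine = -0.04362; denominator sine = +0.92849.
Result = 0.0226·6.409·(-0.04362) / (0.0495·(+0.92849)) = -0.13746 rad/s; magnitude 0.13746 rad/s.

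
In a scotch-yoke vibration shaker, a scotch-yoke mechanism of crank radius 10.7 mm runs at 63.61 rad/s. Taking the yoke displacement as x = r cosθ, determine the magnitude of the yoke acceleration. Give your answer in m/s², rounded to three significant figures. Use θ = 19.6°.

40.8

ω = 63.61 rad/s
x = r cosθ ⇒ ẍ = −rω² cosθ (ω constant).
|a| = rω²|cosθ| = 0.0107·(63.61)²·|cos 19.6°| = 40.786 m/s².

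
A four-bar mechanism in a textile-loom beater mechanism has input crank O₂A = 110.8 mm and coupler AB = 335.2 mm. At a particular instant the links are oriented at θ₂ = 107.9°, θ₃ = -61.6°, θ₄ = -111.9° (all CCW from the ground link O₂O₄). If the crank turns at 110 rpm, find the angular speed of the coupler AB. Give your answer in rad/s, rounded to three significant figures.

3.17

ω₂ = 11.52 rad/s (from 110 rpm).
Differentiating the loop-closure r₂e^{iθ₂}+r₃e^{iθ₃}=r₁+r₄e^{iθ₄} gives r₂ω₂e^{iθ₂}+r₃ω₃e^{iθ₃}=r₄ω₄e^{iθ₄}.
Eliminating the other unknown: ω₃ = r₂ω₂ sin(θ₄−θ₂) / [r₃ sin(θ₃−θ₄)].
Numerator sine = +0.64011; denominator sine = +0.76940.
Result = 0.1108·11.52·(+0.64011) / (0.3352·(+0.76940)) = +3.1678 rad/s; magnitude 3.1678 rad/s.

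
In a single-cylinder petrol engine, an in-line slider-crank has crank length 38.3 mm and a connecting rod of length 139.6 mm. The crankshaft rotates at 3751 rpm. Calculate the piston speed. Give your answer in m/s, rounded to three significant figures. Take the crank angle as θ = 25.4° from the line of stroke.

ω = 2π·3751/60 = 392.8 rad/s
For an in-line slider-crank, x = r cosθ + √(L² − r² sin²θ), so v = −rω sinθ·[1 + r cosθ/√(L² − r² sin²θ)].
With r = 0.0383 m, L = 0.1396 m, θ = 25.4°: √(L² − r² sin²θ) = 0.13863 m.
v = −0.0383·392.8·0.42894·[1 + 0.0383·0.90334/0.13863] = -8.0636 m/s.
|v| = 8.0636 m/s.

8.06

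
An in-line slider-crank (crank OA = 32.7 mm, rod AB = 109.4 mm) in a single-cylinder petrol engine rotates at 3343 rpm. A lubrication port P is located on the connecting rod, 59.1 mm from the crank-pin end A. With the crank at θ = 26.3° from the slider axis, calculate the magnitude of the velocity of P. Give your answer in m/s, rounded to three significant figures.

ω = 350.1 rad/s.  Crank-pin speed |V_A| = rω = 11.448 m/s, perpendicular to OA.
Rod angle: sinφ = −(r/L) sinθ ⇒ φ = -7.610°; ω_rod = −rω cosθ/√(L²−r²sin²θ) = -94.641 rad/s.
V_P = V_A + ω_rod × AP, with AP = 0.0591 m along the rod.
Components: V_Px = −rω sinθ − a·ω_rod·sinφ = -5.8128 m/s;  V_Py = rω cosθ + a·ω_rod·cosφ = +4.7185 m/s.
|V_P| = √(V_Px² + V_Py²) = 7.4869 m/s.

7.49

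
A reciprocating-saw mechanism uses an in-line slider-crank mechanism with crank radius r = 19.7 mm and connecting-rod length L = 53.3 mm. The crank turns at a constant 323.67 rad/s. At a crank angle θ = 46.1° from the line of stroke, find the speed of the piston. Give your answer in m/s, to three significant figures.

5.82

ω = 323.7 rad/s
For an in-line slider-crank, x = r cosθ + √(L² − r² sin²θ), so v = −rω sinθ·[1 + r cosθ/√(L² − r² sin²θ)].
With r = 0.0197 m, L = 0.0533 m, θ = 46.1°: √(L² − r² sin²θ) = 0.051375 m.
v = −0.0197·323.7·0.72055·[1 + 0.0197·0.69340/0.051375] = -5.8161 m/s.
|v| = 5.8161 m/s.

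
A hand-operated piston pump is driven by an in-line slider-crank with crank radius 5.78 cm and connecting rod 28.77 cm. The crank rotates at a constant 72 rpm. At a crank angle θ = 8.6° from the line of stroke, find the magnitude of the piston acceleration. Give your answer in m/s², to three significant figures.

ω = 2π·72/60 = 7.54 rad/s
x(θ) = r cosθ + √(L² − r² sin²θ); with ω constant, a = ω²·d²x/dθ².
d²x/dθ² = −r cosθ − r²(cos2θ)/√u − r⁴ sin²2θ/(4u^{3/2}),  u = L² − r² sin²θ = 0.0826966 m².
Substituting r = 0.0578 m, L = 0.2877 m, θ = 8.6°: d²x/dθ² = -0.068258 m.
a = ω²·d²x/dθ² = (7.54)²·(-0.068258) = -3.8804 m/s²;  |a| = 3.8804 m/s².

3.88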